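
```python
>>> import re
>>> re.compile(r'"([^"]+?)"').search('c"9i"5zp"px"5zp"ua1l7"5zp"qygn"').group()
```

'"9i"'

`re.search` tries every starting position until one works.
The match spans [1:5] → '"9i"'.
Captured: group 1 = '9i'.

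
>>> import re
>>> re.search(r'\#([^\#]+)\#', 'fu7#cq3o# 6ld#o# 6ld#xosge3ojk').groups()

`re.search` scans for the first position where the pattern succeeds.
The match spans [3:9] → '#cq3o#'.
Captured: group 1 = 'cq3o'.

('cq3o',)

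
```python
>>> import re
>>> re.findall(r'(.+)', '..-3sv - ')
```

['..-3sv - ']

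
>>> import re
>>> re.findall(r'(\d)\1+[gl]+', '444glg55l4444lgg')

The backreference `\1` re-matches whatever the first group consumed, character for character.
With a single group, `findall` returns only what that group captured — 3 items.

['4', '5', '4']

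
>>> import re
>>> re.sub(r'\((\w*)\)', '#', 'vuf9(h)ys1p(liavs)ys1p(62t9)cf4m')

'vuf9#ys1p#ys1p#cf4m'

Matches: at [4:7] → '(h)'; at [11:18] → '(liavs)'; at [22:28] → '(62t9)'.
`sub` substitutes '#' at each match site.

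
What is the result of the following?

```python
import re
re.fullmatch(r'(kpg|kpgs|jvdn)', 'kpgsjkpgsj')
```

`re.fullmatch` is like wrapping the pattern in `^…$` (in single-line mode).
Here there's no way to consume every character, so the call returns None.

None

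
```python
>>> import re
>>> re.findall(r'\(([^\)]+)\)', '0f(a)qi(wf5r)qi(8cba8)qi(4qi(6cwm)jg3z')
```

['a', 'wf5r', '8cba8', '4qi(6cwm']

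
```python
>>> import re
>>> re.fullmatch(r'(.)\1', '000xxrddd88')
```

None

After group 1 captures some text, `\1` only succeeds where that same text appears again.
For `fullmatch`, every character of the input must be accounted for by the pattern.
Here the pattern can't cover the whole string, so the call returns None.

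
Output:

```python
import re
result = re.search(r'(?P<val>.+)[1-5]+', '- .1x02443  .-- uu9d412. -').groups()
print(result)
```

The match spans [0:23] → '- .1x02443  .-- uu9d412'.
Captured: group 1 = '- .1x02443  .-- uu9d41'.

('- .1x02443  .-- uu9d41',)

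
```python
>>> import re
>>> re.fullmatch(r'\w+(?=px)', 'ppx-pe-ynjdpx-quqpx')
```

The `(?=…)`/`(?<=…)` assertion just peeks at neighbouring text; it doesn't advance the match position.
For `fullmatch`, every character of the input must be accounted for by the pattern.
Here the pattern can't cover the whole string, so the call returns None.

None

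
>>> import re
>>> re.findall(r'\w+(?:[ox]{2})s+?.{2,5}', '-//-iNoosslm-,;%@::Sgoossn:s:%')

['iNoosslm-,', 'Sgoossn:s:']

Pattern: one or more of a word character; then exactly 2 of one of [ox] (non-capturing group); then one or more of the literal 's' (lazy), then 2 to 5 of any character.
A non-greedy quantifier consumes as few characters as it can — just enough that the remainder of the pattern still matches from where it stops; whatever follows it matches normally.
Scanning left to right: at [4:14] → 'iNoosslm-,'; at [19:29] → 'Sgoossn:s:'.
Since nothing is captured, `findall` lists the 2 matched substrings directly.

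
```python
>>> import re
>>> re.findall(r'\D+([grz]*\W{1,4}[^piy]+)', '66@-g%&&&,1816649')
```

[',1816649']

This matches one or more of a non-digit; then zero or more of one of [grz], then 1 to 4 of a non-word character, then one or more of any character except [piy] (captured).
Matches: at [2:17] match '@-g%&&&,1816649', group 1 = ',1816649'.
Because there's exactly one group, `findall` drops the full match and keeps group 1 from the one hit.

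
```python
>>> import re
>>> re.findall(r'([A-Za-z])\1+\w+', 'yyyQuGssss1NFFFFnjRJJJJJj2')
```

['y']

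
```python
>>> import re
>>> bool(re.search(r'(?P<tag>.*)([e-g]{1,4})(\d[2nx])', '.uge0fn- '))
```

False

The pattern matches zero or more of any character (captured as 'tag'); then 1 to 4 of a character in [e-g] (captured); then a digit, then one of [2nx] (captured).
`re.search` scans for the first position where the pattern succeeds.
Here no position works, so the call returns None, and `bool(None)` is False.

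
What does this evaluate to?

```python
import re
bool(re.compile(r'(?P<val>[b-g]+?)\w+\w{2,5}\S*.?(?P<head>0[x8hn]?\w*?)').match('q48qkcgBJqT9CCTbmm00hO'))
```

This matches one or more of a character in [b-g] (lazy) (captured as 'val'); then one or more of a word character; then 2 to 5 of a word character, then zero or more of a non-whitespace character, then optionally any character; then a literal '0', then optionally one of [x8hn], then zero or more of a word character (lazy) (captured as 'head').
`match` is anchored at position 0; if the pattern doesn't fit there, it returns None.
Here the pattern fails at index 0, so the call returns None, and `bool(None)` is False.

False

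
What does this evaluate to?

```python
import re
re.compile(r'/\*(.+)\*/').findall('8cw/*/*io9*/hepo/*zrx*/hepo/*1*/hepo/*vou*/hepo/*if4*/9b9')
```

['/*io9*/hepo/*zrx*/hepo/*1*/hepo/*vou*/hepo/*if4']

Walking the string: at [3:54] match '/*/*io9*/hepo/*zrx*/hepo/*1*/hepo/*vou*/hepo/*if4*/', group 1 = '/*io9*/hepo/*zrx*/hepo/*1*/hepo/*vou*/hepo/*if4'.
With a single group, `findall` returns only what that group captured — 1 item.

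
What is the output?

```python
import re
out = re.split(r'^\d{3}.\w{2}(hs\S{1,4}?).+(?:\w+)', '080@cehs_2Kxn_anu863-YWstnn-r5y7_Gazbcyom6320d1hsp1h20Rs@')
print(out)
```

['', 'hs_', '@']

The pattern matches anchored at the start of the string; then exactly 3 of a digit, then any character, then exactly 2 of a word character; then the literal 'hs', then 1 to 4 of a non-whitespace character (lazy) (captured); then one or more of any character; then one or more of a word character (non-capturing group).
The group in the pattern means `split` returns the separators' captures alongside the pieces.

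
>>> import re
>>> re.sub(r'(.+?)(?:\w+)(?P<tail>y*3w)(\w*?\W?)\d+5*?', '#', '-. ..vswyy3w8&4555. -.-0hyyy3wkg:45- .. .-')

'##- .. .-'

With the lazy modifier that quantifier settles for the fewest repetitions that let the rest of the pattern succeed (the atoms after it are unaffected and can still be greedy).
Each match is replaced by '#'.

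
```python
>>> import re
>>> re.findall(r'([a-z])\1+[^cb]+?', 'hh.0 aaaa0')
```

['h', 'a']

`\1` is not a pattern — it's the concrete string captured by group 1, re-applied verbatim.
Matches: at [0:3] match 'hh.', group 1 = 'h'; at [5:10] match 'aaaa0', group 1 = 'a'.
With a single group, `findall` returns only what that group captured — 2 items.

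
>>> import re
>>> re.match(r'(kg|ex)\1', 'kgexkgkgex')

None

`\1` has to match the exact text group 1 already captured.
`re.match` won't scan ahead — the pattern has to work from the very first character.
Here the pattern fails at index 0, so the call returns None.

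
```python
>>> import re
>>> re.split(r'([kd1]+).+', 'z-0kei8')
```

['z-0', 'k', '']

Pattern: one or more of one of [kd1] (captured); then one or more of any character.
Matches to split on: at [3:7] → 'kei8'.
With a capturing group present, the delimiter's captured portion is kept in the result list.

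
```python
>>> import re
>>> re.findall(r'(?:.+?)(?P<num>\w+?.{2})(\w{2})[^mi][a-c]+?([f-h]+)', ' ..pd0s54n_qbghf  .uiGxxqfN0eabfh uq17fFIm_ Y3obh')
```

[('pd0s54', 'n_', 'ghf'), ('uiGxxqf', 'N0', 'fh'), ('uq17fFIm_ ', 'Y3', 'h')]

This matches one or more of any character (lazy) (non-capturing group); then one or more of a word character (lazy), then exactly 2 of any character (captured as 'num'); then exactly 2 of a word character (captured); then any character except [mi], then one or more of a character in [a-c] (lazy); then one or more of a character in [f-h] (captured).
Matches: at [0:16] match ' ..pd0s54n_qbghf', groups = ('pd0s54', 'n_', 'ghf'); at [16:33] match '  .uiGxxqfN0eabfh', groups = ('uiGxxqf', 'N0', 'fh'); at [33:49] match ' uq17fFIm_ Y3obh', groups = ('uq17fFIm_ ', 'Y3', 'h').
With 3 capturing groups, `findall` returns a 3-tuple per match.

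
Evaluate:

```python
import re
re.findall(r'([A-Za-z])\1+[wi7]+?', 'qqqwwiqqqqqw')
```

['q', 'q']

`\1` is not a pattern — it's the concrete string captured by group 1, re-applied verbatim.
With a single group, `findall` returns only what that group captured — 2 items.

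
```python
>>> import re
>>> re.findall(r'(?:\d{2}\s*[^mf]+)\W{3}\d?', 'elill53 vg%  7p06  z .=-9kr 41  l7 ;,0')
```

['53 vg%  7p06  z .=-9kr 41  l7 ;,0']

Pattern: exactly 2 of a digit, then zero or more of whitespace, then one or more of any character except [mf] (non-capturing group); then exactly 3 of a non-word character, then optionally a digit.
`findall` yields the raw match text (1 of them) because the pattern has no groups.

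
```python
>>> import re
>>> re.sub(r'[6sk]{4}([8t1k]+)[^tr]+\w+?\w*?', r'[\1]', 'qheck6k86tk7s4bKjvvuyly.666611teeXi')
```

'qheck6k86tk7s4bKjvvuyly.[11t]'

This matches exactly 4 of one of [6sk]; then one or more of one of [8t1k] (captured); then one or more of any character except [tr], then one or more of a word character (lazy), then zero or more of a word character (lazy).
Matches: at [24:35] → '666611teeXi'.
Each match is replaced using the text its own group 1 captured.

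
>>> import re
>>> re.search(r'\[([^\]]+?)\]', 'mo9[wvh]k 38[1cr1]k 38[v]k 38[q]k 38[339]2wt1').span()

(3, 8)

Unlike `match`, `search` isn't anchored — it looks for the pattern anywhere in the string.
The match spans [3:8] → '[wvh]'.
Captured: group 1 = 'wvh'.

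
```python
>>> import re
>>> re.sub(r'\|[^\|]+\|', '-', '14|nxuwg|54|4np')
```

'14-54|4np'

`sub` substitutes '-' at each match site.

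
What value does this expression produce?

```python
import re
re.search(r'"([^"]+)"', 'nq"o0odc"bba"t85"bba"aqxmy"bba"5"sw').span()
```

(2, 9)

The match spans [2:9] → '"o0odc"'.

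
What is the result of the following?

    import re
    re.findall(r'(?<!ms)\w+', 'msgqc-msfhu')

['msgqc', 'msfhu']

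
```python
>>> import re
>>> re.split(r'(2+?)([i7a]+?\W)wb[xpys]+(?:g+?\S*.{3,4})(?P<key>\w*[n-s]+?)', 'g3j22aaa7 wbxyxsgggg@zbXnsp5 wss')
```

This matches one or more of a literal '2' (lazy) (captured); then one or more of one of [i7a] (lazy), then a non-word character (captured); then the literal 'wb', then one or more of one of [xpys]; then one or more of the literal 'g' (lazy), then zero or more of a non-whitespace character, then 3 to 4 of any character (non-capturing group); then zero or more of a word character, then one or more of a character in [n-s] (lazy) (captured as 'key').
`re.split` interleaves the captured-group text with the surrounding fragments.

['g3j', '22', 'aaa7 ', 's', '']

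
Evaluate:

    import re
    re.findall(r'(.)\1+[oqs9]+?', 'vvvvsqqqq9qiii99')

`\1` is not a pattern — it's the concrete string captured by group 1, re-applied verbatim.
Walking the string: at [0:5] match 'vvvvs', group 1 = 'v'; at [5:10] match 'qqqq9', group 1 = 'q'; at [11:15] match 'iii9', group 1 = 'i'.
One capturing group, so `findall` returns just the captured substring from each match — 3 in all.

['v', 'q', 'i']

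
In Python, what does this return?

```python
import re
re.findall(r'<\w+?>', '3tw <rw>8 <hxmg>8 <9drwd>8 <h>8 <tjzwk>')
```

Matches: at [4:8] → '<rw>'; at [10:16] → '<hxmg>'; at [18:25] → '<9drwd>'; at [27:30] → '<h>'; at [32:39] → '<tjzwk>'.
With no groups in the pattern, `findall` gives back each whole match — 5 here.

['<rw>', '<hxmg>', '<9drwd>', '<h>', '<tjzwk>']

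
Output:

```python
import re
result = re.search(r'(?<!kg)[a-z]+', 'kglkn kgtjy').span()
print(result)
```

`(?!…)`/`(?<!…)` only lets a position through if the neighbouring text does NOT match; no characters are consumed.
The match spans [0:5] → 'kglkn'.

(0, 5)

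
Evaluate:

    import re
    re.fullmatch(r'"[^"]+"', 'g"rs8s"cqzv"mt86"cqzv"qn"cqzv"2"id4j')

`re.fullmatch` is like wrapping the pattern in `^…$` (in single-line mode).
Here the string isn't matched end-to-end, so the call returns None.

None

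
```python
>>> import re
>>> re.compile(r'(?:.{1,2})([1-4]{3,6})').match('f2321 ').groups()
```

('321',)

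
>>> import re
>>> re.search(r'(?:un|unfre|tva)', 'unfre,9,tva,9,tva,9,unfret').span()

Alternation tries branches left to right and keeps the first one that lets the overall match succeed at that position.
The match spans [0:2] → 'un'.

(0, 2)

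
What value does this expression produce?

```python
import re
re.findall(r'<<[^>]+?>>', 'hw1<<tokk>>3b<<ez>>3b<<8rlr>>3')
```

Scanning left to right: at [3:11] → '<<tokk>>'; at [13:19] → '<<ez>>'; at [21:29] → '<<8rlr>>'.
No capturing groups, so `findall` returns the 3 full match strings.

['<<tokk>>', '<<ez>>', '<<8rlr>>']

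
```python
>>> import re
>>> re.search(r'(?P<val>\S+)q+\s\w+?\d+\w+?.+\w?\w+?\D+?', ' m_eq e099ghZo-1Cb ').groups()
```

The match spans [1:19] → 'm_eq e099ghZo-1Cb '.
Captured: group 1 = 'm_e'.

('m_e',)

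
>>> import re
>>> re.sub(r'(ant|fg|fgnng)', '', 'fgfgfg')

''

Each match is replaced by ''.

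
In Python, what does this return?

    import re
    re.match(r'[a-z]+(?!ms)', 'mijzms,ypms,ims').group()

`re.match` only tries the pattern at the start of the string.
The match spans [0:6] → 'mijzms'.

'mijzms'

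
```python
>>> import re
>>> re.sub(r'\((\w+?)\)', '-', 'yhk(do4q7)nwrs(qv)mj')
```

'yhk-nwrs-mj'

Matches: at [3:10] → '(do4q7)'; at [14:18] → '(qv)'.
Each match is replaced by '-'.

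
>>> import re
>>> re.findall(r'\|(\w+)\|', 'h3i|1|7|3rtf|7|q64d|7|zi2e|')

Scanning left to right: at [3:6] match '|1|', group 1 = '1'; at [7:13] match '|3rtf|', group 1 = '3rtf'; at [14:20] match '|q64d|', group 1 = 'q64d'; at [21:27] match '|zi2e|', group 1 = 'zi2e'.
Because there's exactly one group, `findall` drops the full match and keeps group 1 from each hit.

['1', '3rtf', 'q64d', 'zi2e']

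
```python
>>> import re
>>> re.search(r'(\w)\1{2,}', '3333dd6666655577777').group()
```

A backreference is literal: `\1` must see the identical characters the first group matched.
The match spans [0:4] → '3333'.

'3333'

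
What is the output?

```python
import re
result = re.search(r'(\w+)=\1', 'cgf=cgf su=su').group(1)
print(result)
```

cgf

The match spans [0:7] → 'cgf=cgf'.
Captured: group 1 = 'cgf'.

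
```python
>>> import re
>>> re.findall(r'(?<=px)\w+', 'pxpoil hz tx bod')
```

Lookahead/lookbehind check context without consuming it, so the matched span excludes the asserted characters.
Walking the string: at [2:6] → 'poil'.
With no groups in the pattern, `findall` gives back each whole match — 1 here.

['poil']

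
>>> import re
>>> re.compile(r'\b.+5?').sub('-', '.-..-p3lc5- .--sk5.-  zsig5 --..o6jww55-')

'.-..--'

Pattern: a word boundary (`\b`, zero-width); then one or more of any character; then optionally a literal '5'.
Matches: at [5:40] → 'p3lc5- .--sk5.-  zsig5 --..o6jww55-'.
Every occurrence is swapped for '-'.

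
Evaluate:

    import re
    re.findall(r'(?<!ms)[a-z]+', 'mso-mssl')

['mso', 'mssl']

The negative lookaround is zero-width — it rules out positions where the adjacent text would match, without consuming anything.
Scanning left to right: at [0:3] → 'mso'; at [4:8] → 'mssl'.
No capturing groups, so `findall` returns the 2 full match strings.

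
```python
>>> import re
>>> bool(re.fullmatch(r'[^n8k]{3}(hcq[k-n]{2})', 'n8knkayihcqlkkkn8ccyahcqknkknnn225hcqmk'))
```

False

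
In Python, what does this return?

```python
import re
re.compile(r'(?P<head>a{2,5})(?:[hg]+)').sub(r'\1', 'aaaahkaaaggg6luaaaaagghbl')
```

This matches 2 to 5 of a literal 'a' (captured as 'head'); then one or more of one of [hg] (non-capturing group).
Matches: at [0:5] → 'aaaah'; at [6:12] → 'aaaggg'; at [15:23] → 'aaaaaggh'.
Each match is replaced using the text its own group 1 captured.

'aaaakaaa6luaaaaabl'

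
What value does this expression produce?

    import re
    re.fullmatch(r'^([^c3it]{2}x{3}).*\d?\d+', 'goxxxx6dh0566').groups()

('goxxx',)

This matches anchored at the start of the string; then exactly 2 of any character except [c3it], then exactly 3 of the literal 'x' (captured); then zero or more of any character; then optionally a digit, then one or more of a digit.
`re.fullmatch` requires the pattern to consume the entire string.
The match spans [0:13] → 'goxxxx6dh0566'.
Captured: group 1 = 'goxxx'.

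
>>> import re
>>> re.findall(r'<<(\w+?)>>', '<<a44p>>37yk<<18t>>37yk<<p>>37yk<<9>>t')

['a44p', '18t', 'p', '9']

`findall` collects group 1 from each match (4 total).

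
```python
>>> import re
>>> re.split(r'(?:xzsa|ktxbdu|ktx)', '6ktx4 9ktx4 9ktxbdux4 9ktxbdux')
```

['6', '4 9', '4 9', 'x4 9', 'x']

`|` is ordered: at each position the engine commits to the first alternative that works.
Matches to split on: at [1:4] → 'ktx'; at [7:10] → 'ktx'; at [13:19] → 'ktxbdu'; at [23:29] → 'ktxbdu'.
Splitting on the pattern gives 5 pieces.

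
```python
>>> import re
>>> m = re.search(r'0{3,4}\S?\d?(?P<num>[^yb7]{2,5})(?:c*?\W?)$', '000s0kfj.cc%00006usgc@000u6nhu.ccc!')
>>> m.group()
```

'000u6nhu.ccc!'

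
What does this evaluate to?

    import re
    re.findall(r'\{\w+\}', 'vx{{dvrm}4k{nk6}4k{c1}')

['{dvrm}', '{nk6}', '{c1}']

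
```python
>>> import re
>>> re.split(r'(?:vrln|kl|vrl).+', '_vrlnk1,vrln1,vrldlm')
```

`split` removes every match and returns the 2 fragments in between.

['_', '']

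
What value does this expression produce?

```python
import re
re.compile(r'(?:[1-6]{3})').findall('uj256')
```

With no groups in the pattern, `findall` gives back each whole match — 1 here.

['256']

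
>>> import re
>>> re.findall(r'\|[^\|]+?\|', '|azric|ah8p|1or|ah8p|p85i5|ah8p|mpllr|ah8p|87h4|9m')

['|azric|', '|1or|', '|p85i5|', '|mpllr|', '|87h4|']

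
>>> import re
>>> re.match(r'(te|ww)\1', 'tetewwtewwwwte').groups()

The match spans [0:4] → 'tete'.
Captured: group 1 = 'te'.

('te',)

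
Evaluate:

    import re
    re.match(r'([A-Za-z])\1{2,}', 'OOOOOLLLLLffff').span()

After group 1 captures some text, `\1` only succeeds where that same text appears again.
With `match`, the pattern is implicitly anchored at the beginning.
The match spans [0:5] → 'OOOOO'.
Captured: group 1 = 'O'.

(0, 5)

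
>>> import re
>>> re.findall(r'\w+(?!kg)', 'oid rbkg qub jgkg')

The negative lookaround is zero-width — it rules out positions where the adjacent text would match, without consuming anything.
Matches: at [0:3] → 'oid'; at [4:8] → 'rbkg'; at [9:12] → 'qub'; at [13:17] → 'jgkg'.
Since nothing is captured, `findall` lists the 4 matched substrings directly.

['oid', 'rbkg', 'qub', 'jgkg']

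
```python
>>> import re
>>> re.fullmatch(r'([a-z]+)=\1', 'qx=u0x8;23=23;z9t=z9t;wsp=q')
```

None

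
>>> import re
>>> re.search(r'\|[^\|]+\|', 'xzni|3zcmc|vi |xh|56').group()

Unlike `match`, `search` isn't anchored — it looks for the pattern anywhere in the string.
The match spans [4:11] → '|3zcmc|'.

'|3zcmc|'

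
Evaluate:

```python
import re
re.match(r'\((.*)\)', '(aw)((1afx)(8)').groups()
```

('aw)((1afx)(8',)

The match spans [0:14] → '(aw)((1afx)(8)'.
Captured: group 1 = 'aw)((1afx)(8'.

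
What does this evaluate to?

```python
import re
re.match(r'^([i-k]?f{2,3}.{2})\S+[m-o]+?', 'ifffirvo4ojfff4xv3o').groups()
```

The match spans [0:19] → 'ifffirvo4ojfff4xv3o'.
Captured: group 1 = 'ifffir'.

('ifffir',)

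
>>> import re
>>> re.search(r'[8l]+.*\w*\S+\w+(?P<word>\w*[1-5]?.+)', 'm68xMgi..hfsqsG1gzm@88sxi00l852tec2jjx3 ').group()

The match spans [2:40] → '8xMgi..hfsqsG1gzm@88sxi00l852tec2jjx3 '.

'8xMgi..hfsqsG1gzm@88sxi00l852tec2jjx3 '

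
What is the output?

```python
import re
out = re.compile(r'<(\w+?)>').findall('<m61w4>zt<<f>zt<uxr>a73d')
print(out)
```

['m61w4', 'f', 'uxr']

Matches: at [0:7] match '<m61w4>', group 1 = 'm61w4'; at [10:13] match '<f>', group 1 = 'f'; at [15:20] match '<uxr>', group 1 = 'uxr'.
With a single group, `findall` returns only what that group captured — 3 items.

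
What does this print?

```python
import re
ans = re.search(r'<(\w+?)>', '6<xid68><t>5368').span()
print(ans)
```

(1, 8)

The match spans [1:8] → '<xid68>'.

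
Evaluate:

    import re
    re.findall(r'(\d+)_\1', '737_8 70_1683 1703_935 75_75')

['75']

`\1` is not a pattern — it's the concrete string captured by group 1, re-applied verbatim.
Scanning left to right: at [23:28] match '75_75', group 1 = '75'.
Because there's exactly one group, `findall` drops the full match and keeps group 1 from the one hit.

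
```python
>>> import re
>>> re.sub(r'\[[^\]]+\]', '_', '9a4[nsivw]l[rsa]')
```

'9a4_l_'

`sub` substitutes '_' at each match site.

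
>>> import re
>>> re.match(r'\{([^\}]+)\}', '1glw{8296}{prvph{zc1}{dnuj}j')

`re.match` won't scan ahead — the pattern has to work from the very first character.
Here position 0 doesn't satisfy it, so the call returns None.

None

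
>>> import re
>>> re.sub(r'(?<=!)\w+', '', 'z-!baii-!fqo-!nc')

'z-!-!-!'

The `(?=…)`/`(?<=…)` assertion just peeks at neighbouring text; it doesn't advance the match position.
Each match is replaced by ''.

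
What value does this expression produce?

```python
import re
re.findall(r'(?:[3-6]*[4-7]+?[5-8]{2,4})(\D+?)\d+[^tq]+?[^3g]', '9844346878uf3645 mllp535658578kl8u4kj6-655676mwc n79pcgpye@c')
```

['uf', 'kl', 'mwc n']

Pattern: zero or more of a character in [3-6], then one or more of a character in [4-7] (lazy), then 2 to 4 of a character in [5-8] (non-capturing group); then one or more of a non-digit (lazy) (captured); then one or more of a digit, then one or more of any character except [tq] (lazy), then any character except [3g].
A `+?`/`*?`/`{m,n}?` starts at its minimum and grows only as far as needed for what follows to match.
Walking the string: at [2:18] match '44346878uf3645 m', group 1 = 'uf'; at [21:35] match '535658578kl8u4', group 1 = 'kl'; at [39:54] match '655676mwc n79pc', group 1 = 'mwc n'.
One capturing group, so `findall` returns just the captured substring from each match — 3 in all.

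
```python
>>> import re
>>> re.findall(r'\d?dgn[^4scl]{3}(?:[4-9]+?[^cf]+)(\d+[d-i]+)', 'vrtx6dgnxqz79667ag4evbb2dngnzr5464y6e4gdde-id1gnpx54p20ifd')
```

The pattern matches optionally a digit, then the literal 'dgn', then exactly 3 of any character except [4scl]; then one or more of a character in [4-9] (lazy), then one or more of any character except [cf] (non-capturing group); then one or more of a digit, then one or more of a character in [d-i] (captured).
Walking the string: at [4:58] match '6dgnxqz79667ag4evbb2dngnzr5464y6e4gdde-id1gnpx54p20ifd', group 1 = '0ifd'.
With a single group, `findall` returns only what that group captured — 1 item.

['0ifd']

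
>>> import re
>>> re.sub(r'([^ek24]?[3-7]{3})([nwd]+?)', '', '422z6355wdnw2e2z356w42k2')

Because the quantifier is non-greedy, it stops expanding at the earliest point where the rest of the pattern can succeed.
Each match is replaced by ''.

'422zdnw2e242k2'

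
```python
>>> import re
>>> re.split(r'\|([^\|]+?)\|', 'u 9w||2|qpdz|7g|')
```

Matches to split on: at [5:8] → '|2|'; at [12:16] → '|7g|'.
The group in the pattern means `split` returns the separators' captures alongside the pieces.

['u 9w|', '2', 'qpdz', '7g', '']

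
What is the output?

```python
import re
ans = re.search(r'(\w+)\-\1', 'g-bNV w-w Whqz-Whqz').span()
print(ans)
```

(6, 9)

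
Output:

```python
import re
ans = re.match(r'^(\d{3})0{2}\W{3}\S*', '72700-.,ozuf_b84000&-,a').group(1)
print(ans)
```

727

The match spans [0:23] → '72700-.,ozuf_b84000&-,a'.
Captured: group 1 = '727'.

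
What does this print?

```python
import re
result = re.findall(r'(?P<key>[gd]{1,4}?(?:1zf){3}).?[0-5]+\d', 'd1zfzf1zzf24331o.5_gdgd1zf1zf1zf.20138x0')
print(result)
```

['gdgd1zf1zf1zf']

The pattern matches 1 to 4 of one of [gd] (lazy), then the literal '1zf' repeated 3 times (captured as 'key'); then optionally any character, then one or more of a character in [0-5], then a digit.
Scanning left to right: at [19:38] match 'gdgd1zf1zf1zf.20138', group 1 = 'gdgd1zf1zf1zf'.
With a single group, `findall` returns only what that group captured — 1 item.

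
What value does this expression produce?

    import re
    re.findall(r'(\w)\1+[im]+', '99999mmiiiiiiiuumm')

['9', 'u']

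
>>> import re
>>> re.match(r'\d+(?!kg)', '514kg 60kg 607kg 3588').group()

'51'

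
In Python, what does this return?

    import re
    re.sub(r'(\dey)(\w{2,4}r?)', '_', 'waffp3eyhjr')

'waffp_'

This matches a digit, then the literal 'ey' (captured); then 2 to 4 of a word character, then optionally the literal 'r' (captured).
Matches: at [5:11] → '3eyhjr'.
`sub` substitutes '_' at each match site.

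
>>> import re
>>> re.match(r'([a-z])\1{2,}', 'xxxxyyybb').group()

'xxxx'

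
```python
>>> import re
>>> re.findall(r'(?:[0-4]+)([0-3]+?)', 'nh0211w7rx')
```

['1']

Pattern: one or more of a character in [0-4] (non-capturing group); then one or more of a character in [0-3] (lazy) (captured).
Because there's exactly one group, `findall` drops the full match and keeps group 1 from the one hit.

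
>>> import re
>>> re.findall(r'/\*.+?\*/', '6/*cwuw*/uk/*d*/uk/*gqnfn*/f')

['/*cwuw*/', '/*d*/', '/*gqnfn*/']

Scanning left to right: at [1:9] → '/*cwuw*/'; at [11:16] → '/*d*/'; at [18:27] → '/*gqnfn*/'.
Since nothing is captured, `findall` lists the 3 matched substrings directly.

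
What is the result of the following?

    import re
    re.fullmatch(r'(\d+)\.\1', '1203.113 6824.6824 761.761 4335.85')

None

`re.fullmatch` requires the pattern to consume the entire string.
Here the pattern can't cover the whole string, so the call returns None.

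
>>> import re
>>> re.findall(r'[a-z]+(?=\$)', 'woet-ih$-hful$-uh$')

['ih', 'hful', 'uh']

The lookaround is zero-width — it requires the adjacent text to match without consuming it, so the asserted text isn't part of the match.
Matches: at [5:7] → 'ih'; at [9:13] → 'hful'; at [15:17] → 'uh'.
No capturing groups, so `findall` returns the 3 full match strings.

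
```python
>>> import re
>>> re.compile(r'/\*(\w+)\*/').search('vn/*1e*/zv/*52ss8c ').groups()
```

('1e',)

The match spans [2:8] → '/*1e*/'.
Captured: group 1 = '1e'.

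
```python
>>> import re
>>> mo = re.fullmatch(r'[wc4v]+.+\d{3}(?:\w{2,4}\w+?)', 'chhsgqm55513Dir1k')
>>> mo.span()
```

(0, 17)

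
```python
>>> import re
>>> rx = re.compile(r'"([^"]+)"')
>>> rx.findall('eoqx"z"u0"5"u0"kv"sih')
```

['z', '5', 'kv']

Because there's exactly one group, `findall` drops the full match and keeps group 1 from each hit.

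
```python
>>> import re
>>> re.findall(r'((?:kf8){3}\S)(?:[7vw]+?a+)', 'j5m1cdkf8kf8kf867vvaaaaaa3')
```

['kf8kf8kf86']

Pattern: the literal 'kf8' repeated 3 times, then a non-whitespace character (captured); then one or more of one of [7vw] (lazy), then one or more of a literal 'a' (non-capturing group).
Scanning left to right: at [6:25] match 'kf8kf8kf867vvaaaaaa', group 1 = 'kf8kf8kf86'.
With a single group, `findall` returns only what that group captured — 1 item.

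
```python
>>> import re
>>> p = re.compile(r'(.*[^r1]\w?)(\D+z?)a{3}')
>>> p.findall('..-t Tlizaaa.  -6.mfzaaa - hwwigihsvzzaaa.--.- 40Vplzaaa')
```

With 2 capturing groups, `findall` returns a 2-tuple per match.

[('..-t Tlizaaa.  -6.mfzaaa - hwwigihsvzzaaa.--.- 40Vpl', 'z')]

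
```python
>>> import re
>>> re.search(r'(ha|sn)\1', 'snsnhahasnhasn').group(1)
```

The match spans [0:4] → 'snsn'.
Captured: group 1 = 'sn'.

'sn'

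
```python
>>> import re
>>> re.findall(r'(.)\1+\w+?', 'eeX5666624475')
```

['e', '6', '4']

`\1` has to match the exact text group 1 already captured.
`findall` collects group 1 from each match (3 total).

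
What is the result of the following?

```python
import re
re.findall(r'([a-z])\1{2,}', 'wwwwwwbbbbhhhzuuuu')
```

A backreference is literal: `\1` must see the identical characters the first group matched.
Scanning left to right: at [0:6] match 'wwwwww', group 1 = 'w'; at [6:10] match 'bbbb', group 1 = 'b'; at [10:13] match 'hhh', group 1 = 'h'; at [14:18] match 'uuuu', group 1 = 'u'.
Because there's exactly one group, `findall` drops the full match and keeps group 1 from each hit.

['w', 'b', 'h', 'u']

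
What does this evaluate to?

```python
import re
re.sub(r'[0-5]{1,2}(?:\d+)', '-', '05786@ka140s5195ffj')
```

'-@ka-s-ffj'

The pattern matches 1 to 2 of a character in [0-5]; then one or more of a digit (non-capturing group).
Each match is replaced by '-'.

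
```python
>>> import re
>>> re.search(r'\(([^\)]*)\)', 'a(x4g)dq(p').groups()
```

('x4g',)

Unlike `match`, `search` isn't anchored — it looks for the pattern anywhere in the string.
The match spans [1:6] → '(x4g)'.
Captured: group 1 = 'x4g'.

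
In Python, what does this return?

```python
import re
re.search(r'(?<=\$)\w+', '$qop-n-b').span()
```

The lookaround is zero-width — it requires the adjacent text to match without consuming it, so the asserted text isn't part of the match.
`re.search` tries every starting position until one works.
The match spans [1:4] → 'qop'.

(1, 4)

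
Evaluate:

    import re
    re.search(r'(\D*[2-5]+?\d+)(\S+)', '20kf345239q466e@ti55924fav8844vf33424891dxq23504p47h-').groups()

The match spans [0:53] → '20kf345239q466e@ti55924fav8844vf33424891dxq23504p47h-'.
Captured: group 1 = '20', group 2 = 'kf345239q466e@ti55924fav8844vf33424891dxq23504p47h-'.

('20', 'kf345239q466e@ti55924fav8844vf33424891dxq23504p47h-')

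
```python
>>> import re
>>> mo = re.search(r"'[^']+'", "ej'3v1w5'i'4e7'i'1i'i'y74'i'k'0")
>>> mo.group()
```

"'3v1w5'"

`re.search` tries every starting position until one works.
The match spans [2:9] → "'3v1w5'".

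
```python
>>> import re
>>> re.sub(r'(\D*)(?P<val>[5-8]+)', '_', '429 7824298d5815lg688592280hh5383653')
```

Pattern: zero or more of a non-digit (captured); then one or more of a character in [5-8] (captured as 'val').
Matches: at [3:6] → ' 78'; at [10:11] → '8'; at [11:14] → 'd58'; at [15:16] → '5'; at [16:22] → 'lg6885'; ….
`sub` substitutes '_' at each match site.

'429_2429__1__922_0_3_3_3'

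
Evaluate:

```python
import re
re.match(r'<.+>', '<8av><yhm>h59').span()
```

(0, 10)

With `match`, the pattern is implicitly anchored at the beginning.
The match spans [0:10] → '<8av><yhm>'.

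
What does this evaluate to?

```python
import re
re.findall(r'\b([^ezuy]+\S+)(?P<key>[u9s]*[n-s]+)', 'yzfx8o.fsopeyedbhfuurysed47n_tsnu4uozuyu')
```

Pattern: a word boundary (`\b`, zero-width); then one or more of any character except [ezuy], then one or more of a non-whitespace character (captured); then zero or more of one of [u9s], then one or more of a character in [n-s] (captured as 'key').
Walking the string: at [6:36] match '.fsopeyedbhfuurysed47n_tsnu4uo', groups = ('.fsopeyedbhfuurysed47n_tsnu4u', 'o').
`findall` packs the 2 group values into a tuple for every match.

[('.fsopeyedbhfuurysed47n_tsnu4u', 'o')]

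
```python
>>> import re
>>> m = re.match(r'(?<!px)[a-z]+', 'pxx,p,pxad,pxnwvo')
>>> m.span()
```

(0, 3)

The negative lookaround is zero-width — it rules out positions where the adjacent text would match, without consuming anything.
`re.match` only tries the pattern at the start of the string.
The match spans [0:3] → 'pxx'.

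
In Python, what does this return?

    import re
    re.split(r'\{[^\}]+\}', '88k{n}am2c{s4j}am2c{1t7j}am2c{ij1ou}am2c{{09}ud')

Matches to split on: at [3:6] → '{n}'; at [10:15] → '{s4j}'; at [19:25] → '{1t7j}'; at [29:36] → '{ij1ou}'; at [40:45] → '{{09}'.
Each match becomes a cut point; 6 segments remain.

['88k', 'am2c', 'am2c', 'am2c', 'am2c', 'ud']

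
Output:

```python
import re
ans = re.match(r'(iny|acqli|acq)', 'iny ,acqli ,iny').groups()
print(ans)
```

('iny',)

With `match`, the pattern is implicitly anchored at the beginning.
The match spans [0:3] → 'iny'.
Captured: group 1 = 'iny'.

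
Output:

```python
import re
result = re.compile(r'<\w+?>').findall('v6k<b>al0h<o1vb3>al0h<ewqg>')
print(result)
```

['<b>', '<o1vb3>', '<ewqg>']

With no groups in the pattern, `findall` gives back each whole match — 3 here.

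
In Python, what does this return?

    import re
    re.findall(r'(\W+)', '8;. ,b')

[';. ,']

`findall` collects group 1 from the one match (1 total).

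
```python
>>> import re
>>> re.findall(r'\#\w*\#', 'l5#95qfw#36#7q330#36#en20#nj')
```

`findall` yields the raw match text (3 of them) because the pattern has no groups.

['#95qfw#', '#7q330#', '#en20#']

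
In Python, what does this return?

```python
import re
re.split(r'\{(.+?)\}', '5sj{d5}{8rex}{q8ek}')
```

Because the quantifier is non-greedy, it stops expanding at the earliest point where the rest of the pattern can succeed.
Matches to split on: at [3:7] → '{d5}'; at [7:13] → '{8rex}'; at [13:19] → '{q8ek}'.
`re.split` interleaves the captured-group text with the surrounding fragments.

['5sj', 'd5', '', '8rex', '', 'q8ek', '']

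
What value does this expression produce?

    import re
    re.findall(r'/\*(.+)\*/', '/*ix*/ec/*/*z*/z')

Matches: at [0:15] match '/*ix*/ec/*/*z*/', group 1 = 'ix*/ec/*/*z'.
`findall` collects group 1 from the one match (1 total).

['ix*/ec/*/*z']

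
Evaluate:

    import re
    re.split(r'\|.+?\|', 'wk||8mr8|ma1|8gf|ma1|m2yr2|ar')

['wk', 'ma1', 'ma1', 'ar']

Lazy quantifiers expand one character at a time until the remainder of the pattern can match.
Matches to split on: at [2:9] → '||8mr8|'; at [12:17] → '|8gf|'; at [20:27] → '|m2yr2|'.
Splitting on the pattern gives 4 pieces.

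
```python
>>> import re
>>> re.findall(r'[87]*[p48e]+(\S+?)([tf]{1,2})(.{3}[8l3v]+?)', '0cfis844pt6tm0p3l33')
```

Because the quantifier is non-greedy, it stops expanding at the earliest point where the rest of the pattern can succeed.
Multiple groups make `findall` return tuples — one 3-tuple for the one match.

[('t6', 't', 'm0p3')]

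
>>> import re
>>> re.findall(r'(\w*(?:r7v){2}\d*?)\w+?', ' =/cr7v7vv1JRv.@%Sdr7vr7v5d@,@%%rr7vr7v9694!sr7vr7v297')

['Sdr7vr7v', 'rr7vr7v', 'sr7vr7v']

This matches zero or more of a word character, then the literal 'r7v' repeated 2 times, then zero or more of a digit (lazy) (captured); then one or more of a word character (lazy).
Lazy quantifiers expand one character at a time until the remainder of the pattern can match.
Matches: at [17:26] match 'Sdr7vr7v5', group 1 = 'Sdr7vr7v'; at [32:40] match 'rr7vr7v9', group 1 = 'rr7vr7v'; at [44:52] match 'sr7vr7v2', group 1 = 'sr7vr7v'.
One capturing group, so `findall` returns just the captured substring from each match — 3 in all.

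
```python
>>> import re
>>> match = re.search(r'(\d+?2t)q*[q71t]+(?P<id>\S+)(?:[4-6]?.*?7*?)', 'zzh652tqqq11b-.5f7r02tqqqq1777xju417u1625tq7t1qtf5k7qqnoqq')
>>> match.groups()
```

('652t', 'b-.5f7r02tqqqq1777xju417u1625tq7t1qtf5k7qqnoqq')

The match spans [3:58] → '652tqqq11b-.5f7r02tqqqq1777xju417u1625tq7t1qtf5k7qqnoqq'.
Captured: group 1 = '652t', group 2 = 'b-.5f7r02tqqqq1777xju417u1625tq7t1qtf5k7qqnoqq'.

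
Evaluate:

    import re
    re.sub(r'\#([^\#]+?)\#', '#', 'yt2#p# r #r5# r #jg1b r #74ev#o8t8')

'yt2# r # r #74ev#o8t8'

Each match is replaced by '#'.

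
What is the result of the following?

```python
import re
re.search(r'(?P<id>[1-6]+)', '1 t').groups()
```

The match spans [0:1] → '1'.
Captured: group 1 = '1'.

('1',)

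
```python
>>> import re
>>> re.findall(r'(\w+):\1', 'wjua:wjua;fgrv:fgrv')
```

['wjua', 'fgrv']

A backreference is literal: `\1` must see the identical characters the first group matched.
With a single group, `findall` returns only what that group captured — 2 items.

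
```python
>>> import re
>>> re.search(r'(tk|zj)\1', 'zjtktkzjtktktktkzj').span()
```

`\1` is not a pattern — it's the concrete string captured by group 1, re-applied verbatim.
`re.search` tries every starting position until one works.
The match spans [2:6] → 'tktk'.
Captured: group 1 = 'tk'.

(2, 6)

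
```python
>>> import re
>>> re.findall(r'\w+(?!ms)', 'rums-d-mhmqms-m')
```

['rums', 'd', 'mhmqms', 'm']

The negative lookahead/lookbehind blocks any match where the forbidden context is present.
No capturing groups, so `findall` returns the 4 full match strings.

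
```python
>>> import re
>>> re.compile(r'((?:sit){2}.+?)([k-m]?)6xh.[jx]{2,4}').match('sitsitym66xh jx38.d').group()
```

'sitsitym66xh jx'

With `match`, the pattern is implicitly anchored at the beginning.
The match spans [0:15] → 'sitsitym66xh jx'.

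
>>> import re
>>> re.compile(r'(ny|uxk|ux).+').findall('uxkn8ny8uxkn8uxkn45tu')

['uxk']

`|` is ordered: at each position the engine commits to the first alternative that works.
Walking the string: at [0:21] match 'uxkn8ny8uxkn8uxkn45tu', group 1 = 'uxk'.
One capturing group, so `findall` returns just the captured substring from the one match — 1 in all.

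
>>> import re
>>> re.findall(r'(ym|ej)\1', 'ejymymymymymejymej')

['ym', 'ym']

The backreference `\1` re-matches whatever the first group consumed, character for character.
Walking the string: at [2:6] match 'ymym', group 1 = 'ym'; at [6:10] match 'ymym', group 1 = 'ym'.
Because there's exactly one group, `findall` drops the full match and keeps group 1 from each hit.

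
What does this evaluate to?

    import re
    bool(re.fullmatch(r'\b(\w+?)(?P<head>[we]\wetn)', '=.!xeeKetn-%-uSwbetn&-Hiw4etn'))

False

`fullmatch` succeeds only if the pattern covers the string from start to end.
Here there's no way to consume every character, so the call returns None, and `bool(None)` is False.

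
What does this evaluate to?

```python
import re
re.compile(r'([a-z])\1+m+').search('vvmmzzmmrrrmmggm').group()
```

'vvmm'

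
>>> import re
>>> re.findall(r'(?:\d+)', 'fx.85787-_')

['85787']

Pattern: one or more of a digit (non-capturing group).
Matches: at [3:8] → '85787'.
Since nothing is captured, `findall` lists the 1 matched substring directly.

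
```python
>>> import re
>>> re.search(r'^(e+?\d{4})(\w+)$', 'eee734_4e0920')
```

None

Pattern: anchored at the start of the string; then one or more of the literal 'e' (lazy), then exactly 4 of a digit (captured); then one or more of a word character (captured); then anchored at the end.
`re.search` scans for the first position where the pattern succeeds.
Here no position works, so the call returns None.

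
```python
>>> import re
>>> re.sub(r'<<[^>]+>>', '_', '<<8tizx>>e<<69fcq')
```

'_e<<69fcq'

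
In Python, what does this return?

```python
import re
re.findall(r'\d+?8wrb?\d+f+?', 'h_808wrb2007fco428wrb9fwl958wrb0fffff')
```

['808wrb2007f', '428wrb9f', '958wrb0f']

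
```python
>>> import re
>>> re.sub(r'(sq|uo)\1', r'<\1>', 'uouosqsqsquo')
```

'<uo><sq>squo'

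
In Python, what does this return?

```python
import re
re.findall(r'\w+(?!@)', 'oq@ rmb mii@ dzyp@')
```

['o', 'rmb', 'mi', 'dzy']

A negative assertion filters positions out without eating any characters.
With no groups in the pattern, `findall` gives back each whole match — 4 here.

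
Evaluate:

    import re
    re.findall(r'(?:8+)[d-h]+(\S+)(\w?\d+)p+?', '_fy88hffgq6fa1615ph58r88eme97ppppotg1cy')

[('q6fa1615ph58r88eme9', '7')]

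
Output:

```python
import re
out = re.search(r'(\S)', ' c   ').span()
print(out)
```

(1, 2)

Pattern: a non-whitespace character (captured).
`re.search` tries every starting position until one works.
The match spans [1:2] → 'c'.
Captured: group 1 = 'c'.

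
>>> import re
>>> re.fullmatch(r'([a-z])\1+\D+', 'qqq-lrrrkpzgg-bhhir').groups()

After group 1 captures some text, `\1` only succeeds where that same text appears again.
`fullmatch` succeeds only if the pattern covers the string from start to end.
The match spans [0:19] → 'qqq-lrrrkpzgg-bhhir'.
Captured: group 1 = 'q'.

('q',)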